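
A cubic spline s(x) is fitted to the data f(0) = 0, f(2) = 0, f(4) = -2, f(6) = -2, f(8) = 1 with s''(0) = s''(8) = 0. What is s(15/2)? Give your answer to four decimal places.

Let σ_i = s''(x_i). Step sizes h_i = 2, 2, 2, 2; slopes of the chords Δ_i = (y_(i+1) - y_i)/h_i = 0, -1, 0, 3/2.
  2·σ_0 + 8·σ_1 + 2·σ_2 = 6(Δ_1 - Δ_0) = -6
  2·σ_1 + 8·σ_2 + 2·σ_3 = 6(Δ_2 - Δ_1) = 6
  2·σ_2 + 8·σ_3 + 2·σ_4 = 6(Δ_3 - Δ_2) = 9
Natural end conditions: σ_0 = σ_4 = 0.
Hence σ_0 = 0, σ_1 = -15/16, σ_2 = 3/4, σ_3 = 15/16, σ_4 = 0.
On [6, 8], s(x) = -2 + 7/8·(x - 6) + 15/32·(x - 6)² - 5/64·(x - 6)³.
With (x - 6) = 3/2: s(15/2) = 53/512.

0.1035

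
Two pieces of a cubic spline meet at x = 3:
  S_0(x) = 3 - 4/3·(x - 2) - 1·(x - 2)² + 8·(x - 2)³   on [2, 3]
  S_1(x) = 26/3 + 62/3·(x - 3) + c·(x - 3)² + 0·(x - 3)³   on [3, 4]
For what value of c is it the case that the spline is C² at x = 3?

S_0''(x) = -2 + 48·(x - 2), so S_0''(3) = 46. On the right, S_1''(3) = 2c, so c = 23.

23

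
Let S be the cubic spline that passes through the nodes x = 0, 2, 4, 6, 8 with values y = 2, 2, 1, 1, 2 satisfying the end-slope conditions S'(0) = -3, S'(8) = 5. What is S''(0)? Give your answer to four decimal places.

5.5536

Put m_i = S'' at the i-th knot. Here h = (2, 2, 2, 2) and Δ = (0, -1/2, 0, 1/2), so the interior equations h_(i-1)·m_(i-1) + 2(h_(i-1)+h_i)·m_i + h_i·m_(i+1) = 6(Δ_i − Δ_(i-1)) read
  2·m_0 + 8·m_1 + 2·m_2 = 6(Δ_1 - Δ_0) = -3
  2·m_1 + 8·m_2 + 2·m_3 = 6(Δ_2 - Δ_1) = 3
  2·m_2 + 8·m_3 + 2·m_4 = 6(Δ_3 - Δ_2) = 3
Clamped end conditions give two more equations: 2h_0·m_0 + h_0·m_1 = 6(Δ_0 - S'(0)) = 18 and h_3·m_3 + 2h_3·m_4 = 6(S'(8) - Δ_3) = 27.
Solving: m_0 = 311/56, m_1 = -59/28, m_2 = 11/8, m_3 = -53/28, m_4 = 431/56.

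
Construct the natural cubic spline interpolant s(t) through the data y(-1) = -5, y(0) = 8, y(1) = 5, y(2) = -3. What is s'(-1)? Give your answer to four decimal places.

Put σ_i = s'' at the i-th knot. Here h = (1, 1, 1) and Δ = (13, -3, -8), so the interior equations h_(i-1)·σ_(i-1) + 2(h_(i-1)+h_i)·σ_i + h_i·σ_(i+1) = 6(Δ_i − Δ_(i-1)) read
  1·σ_0 + 4·σ_1 + 1·σ_2 = 6(Δ_1 - Δ_0) = -96
  1·σ_1 + 4·σ_2 + 1·σ_3 = 6(Δ_2 - Δ_1) = -30
Natural end conditions: σ_0 = σ_3 = 0.
Hence σ_0 = 0, σ_1 = -118/5, σ_2 = -8/5, σ_3 = 0.
On [-1, 0], s'(t) = b_0 + 2c_0·(t + 1) + 3d_0·(t + 1)² with b_0 = Δ_0 - h_0(2σ_0 + σ_1)/6 = 254/15, c_0 = σ_0/2 = 0, d_0 = (σ_1 - σ_0)/(6h_0) = -59/15. So s'(-1) = 254/15.

16.9333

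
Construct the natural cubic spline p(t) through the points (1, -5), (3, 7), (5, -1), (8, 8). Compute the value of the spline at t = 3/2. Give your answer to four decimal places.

Write M_i for p''(x_i). With h_i = 2, 2, 3 and divided differences Δ_i = 6, -4, 3, the continuity of p' gives the tridiagonal system
  2·M_0 + 8·M_1 + 2·M_2 = 6(Δ_1 - Δ_0) = -60
  2·M_1 + 10·M_2 + 3·M_3 = 6(Δ_2 - Δ_1) = 42
Natural end conditions: M_0 = M_3 = 0.
Solving: M_0 = 0, M_1 = -9, M_2 = 6, M_3 = 0.
On [1, 3], p(t) = -5 + 9·(t - 1) + 0·(t - 1)² - 3/4·(t - 1)³.
With (t - 1) = 1/2: p(3/2) = -19/32.

-0.5938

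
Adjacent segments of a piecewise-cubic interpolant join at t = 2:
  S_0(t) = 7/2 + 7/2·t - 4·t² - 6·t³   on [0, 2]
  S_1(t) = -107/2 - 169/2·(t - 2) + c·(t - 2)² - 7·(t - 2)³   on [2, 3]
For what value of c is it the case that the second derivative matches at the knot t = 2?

-40

S_0''(t) = -8 - 36·t, so S_0''(2) = -80. On the right, S_1''(2) = 2c, so c = -40.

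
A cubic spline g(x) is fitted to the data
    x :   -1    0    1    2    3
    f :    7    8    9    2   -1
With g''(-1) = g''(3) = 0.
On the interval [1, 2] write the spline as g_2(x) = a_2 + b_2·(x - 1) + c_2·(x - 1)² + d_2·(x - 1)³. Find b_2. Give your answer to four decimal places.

With M_i denoting the second derivative at x_i, h_i = 1, 1, 1, 1, and Δ_i = (y_(i+1) − y_i)/h_i = 1, 1, -7, -3:
  1·M_0 + 4·M_1 + 1·M_2 = 6(Δ_1 - Δ_0) = 0
  1·M_1 + 4·M_2 + 1·M_3 = 6(Δ_2 - Δ_1) = -48
  1·M_2 + 4·M_3 + 1·M_4 = 6(Δ_3 - Δ_2) = 24
Natural end conditions: M_0 = M_4 = 0.
Solving the tridiagonal system: M_0 = 0, M_1 = 27/7, M_2 = -108/7, M_3 = 69/7, M_4 = 0.
On [1, 2], with g_2(x) = a_2 + b_2·(x - 1) + c_2·(x - 1)² + d_2·(x - 1)³: c_2 = M_2/2 = -54/7, d_2 = (M_3 - M_2)/(6h_2) = 59/14, b_2 = Δ_2 - h_2(2M_2 + M_3)/6 = -7/2.

-3.5000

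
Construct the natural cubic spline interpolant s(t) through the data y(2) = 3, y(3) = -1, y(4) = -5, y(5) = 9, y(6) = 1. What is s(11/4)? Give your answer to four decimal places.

With M_i denoting the second derivative at x_i, h_i = 1, 1, 1, 1, and Δ_i = (y_(i+1) − y_i)/h_i = -4, -4, 14, -8:
  1·M_0 + 4·M_1 + 1·M_2 = 6(Δ_1 - Δ_0) = 0
  1·M_1 + 4·M_2 + 1·M_3 = 6(Δ_2 - Δ_1) = 108
  1·M_2 + 4·M_3 + 1·M_4 = 6(Δ_3 - Δ_2) = -132
Natural end conditions: M_0 = M_4 = 0.
Solving the tridiagonal system: M_0 = 0, M_1 = -141/14, M_2 = 282/7, M_3 = -603/14, M_4 = 0.
On [2, 3], s(t) = 3 - 65/28·(t - 2) + 0·(t - 2)² - 47/28·(t - 2)³.
With (t - 2) = 3/4: s(11/4) = 141/256.

0.5508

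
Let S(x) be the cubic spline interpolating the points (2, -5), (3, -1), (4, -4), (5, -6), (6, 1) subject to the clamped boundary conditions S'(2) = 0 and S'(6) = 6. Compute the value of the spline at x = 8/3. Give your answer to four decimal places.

With M_i denoting the second derivative at x_i, h_i = 1, 1, 1, 1, and Δ_i = (y_(i+1) − y_i)/h_i = 4, -3, -2, 7:
  1·M_0 + 4·M_1 + 1·M_2 = 6(Δ_1 - Δ_0) = -42
  1·M_1 + 4·M_2 + 1·M_3 = 6(Δ_2 - Δ_1) = 6
  1·M_2 + 4·M_3 + 1·M_4 = 6(Δ_3 - Δ_2) = 54
Clamped end conditions give two more equations: 2h_0·M_0 + h_0·M_1 = 6(Δ_0 - S'(2)) = 24 and h_3·M_3 + 2h_3·M_4 = 6(S'(6) - Δ_3) = -6.
Hence M_0 = 279/14, M_1 = -111/7, M_2 = 3/2, M_3 = 111/7, M_4 = -153/14.
On [2, 3], S(x) = -5 + 0·(x - 2) + 279/28·(x - 2)² - 167/28·(x - 2)³.
With (x - 2) = 2/3: S(8/3) = -442/189.

-2.3386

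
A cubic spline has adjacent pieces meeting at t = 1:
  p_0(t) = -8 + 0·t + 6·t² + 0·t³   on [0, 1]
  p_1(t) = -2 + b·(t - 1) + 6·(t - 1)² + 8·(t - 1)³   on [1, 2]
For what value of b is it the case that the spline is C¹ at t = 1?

12

p_0'(t) = 0 + 12·t + 0·t², so p_0'(1) = 12. On the right, p_1'(1) = b, so b = 12.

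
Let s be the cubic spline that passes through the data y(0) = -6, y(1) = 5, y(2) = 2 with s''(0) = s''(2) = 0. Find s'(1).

Write M_i for s''(x_i). With h_i = 1, 1 and divided differences Δ_i = 11, -3, the continuity of s' gives the tridiagonal system
  1·M_0 + 4·M_1 + 1·M_2 = 6(Δ_1 - Δ_0) = -84
Natural end conditions: M_0 = M_2 = 0.
Solving: M_0 = 0, M_1 = -21, M_2 = 0.
On [1, 2], s'(x) = b_1 + 2c_1·(x - 1) + 3d_1·(x - 1)² with b_1 = Δ_1 - h_1(2M_1 + M_2)/6 = 4, c_1 = M_1/2 = -21/2, d_1 = (M_2 - M_1)/(6h_1) = 7/2. So s'(1) = 4.

4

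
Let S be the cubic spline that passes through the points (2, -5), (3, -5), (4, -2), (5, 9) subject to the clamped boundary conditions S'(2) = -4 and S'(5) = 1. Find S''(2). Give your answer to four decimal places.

14.5333

With M_i denoting the second derivative at x_i, h_i = 1, 1, 1, and Δ_i = (y_(i+1) − y_i)/h_i = 0, 3, 11:
  1·M_0 + 4·M_1 + 1·M_2 = 6(Δ_1 - Δ_0) = 18
  1·M_1 + 4·M_2 + 1·M_3 = 6(Δ_2 - Δ_1) = 48
Clamped end conditions give two more equations: 2h_0·M_0 + h_0·M_1 = 6(Δ_0 - S'(2)) = 24 and h_2·M_2 + 2h_2·M_3 = 6(S'(5) - Δ_2) = -60.
Hence M_0 = 218/15, M_1 = -76/15, M_2 = 356/15, M_3 = -628/15.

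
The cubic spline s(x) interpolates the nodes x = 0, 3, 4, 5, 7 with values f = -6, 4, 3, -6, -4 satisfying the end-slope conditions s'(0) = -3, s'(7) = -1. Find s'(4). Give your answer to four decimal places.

With σ_i denoting the second derivative at x_i, h_i = 3, 1, 1, 2, and Δ_i = (y_(i+1) − y_i)/h_i = 10/3, -1, -9, 1:
  3·σ_0 + 8·σ_1 + 1·σ_2 = 6(Δ_1 - Δ_0) = -26
  1·σ_1 + 4·σ_2 + 1·σ_3 = 6(Δ_2 - Δ_1) = -48
  1·σ_2 + 6·σ_3 + 2·σ_4 = 6(Δ_3 - Δ_2) = 60
Clamped end conditions give two more equations: 2h_0·σ_0 + h_0·σ_1 = 6(Δ_0 - s'(0)) = 38 and h_3·σ_3 + 2h_3·σ_4 = 6(s'(7) - Δ_3) = -12.
Solving: σ_0 = 2050/237, σ_1 = -366/79, σ_2 = -1176/79, σ_3 = 1278/79, σ_4 = -876/79.
On [4, 5], s'(x) = b_2 + 2c_2·(x - 4) + 3d_2·(x - 4)² with b_2 = Δ_2 - h_2(2σ_2 + σ_3)/6 = -532/79, c_2 = σ_2/2 = -588/79, d_2 = (σ_3 - σ_2)/(6h_2) = 409/79. So s'(4) = -532/79.

-6.7342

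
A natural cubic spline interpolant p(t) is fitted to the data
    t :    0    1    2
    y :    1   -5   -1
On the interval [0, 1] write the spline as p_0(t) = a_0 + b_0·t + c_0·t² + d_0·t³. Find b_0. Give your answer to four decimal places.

-8.5000

With M_i denoting the second derivative at x_i, h_i = 1, 1, and Δ_i = (y_(i+1) − y_i)/h_i = -6, 4:
  1·M_0 + 4·M_1 + 1·M_2 = 6(Δ_1 - Δ_0) = 60
Natural end conditions: M_0 = M_2 = 0.
Forward elimination and back-substitution give M_0 = 0, M_1 = 15, M_2 = 0.
On [0, 1], with p_0(t) = a_0 + b_0·t + c_0·t² + d_0·t³: c_0 = M_0/2 = 0, d_0 = (M_1 - M_0)/(6h_0) = 5/2, b_0 = Δ_0 - h_0(2M_0 + M_1)/6 = -17/2.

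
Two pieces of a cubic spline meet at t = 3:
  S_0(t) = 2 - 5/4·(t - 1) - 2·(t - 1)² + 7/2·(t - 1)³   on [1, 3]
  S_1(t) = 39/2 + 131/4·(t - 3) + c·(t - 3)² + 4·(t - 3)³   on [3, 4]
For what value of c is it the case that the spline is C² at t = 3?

S_0''(t) = -4 + 21·(t - 1), so S_0''(3) = 38. On the right, S_1''(3) = 2c, so c = 19.

19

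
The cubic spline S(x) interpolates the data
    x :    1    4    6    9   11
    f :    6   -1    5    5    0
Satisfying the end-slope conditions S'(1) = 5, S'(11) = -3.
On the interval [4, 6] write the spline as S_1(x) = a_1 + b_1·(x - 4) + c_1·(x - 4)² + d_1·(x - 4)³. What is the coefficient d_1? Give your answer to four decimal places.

Let σ_i = S''(x_i). Step sizes h_i = 3, 2, 3, 2; slopes of the chords Δ_i = (y_(i+1) - y_i)/h_i = -7/3, 3, 0, -5/2.
  3·σ_0 + 10·σ_1 + 2·σ_2 = 6(Δ_1 - Δ_0) = 32
  2·σ_1 + 10·σ_2 + 3·σ_3 = 6(Δ_2 - Δ_1) = -18
  3·σ_2 + 10·σ_3 + 2·σ_4 = 6(Δ_3 - Δ_2) = -15
Clamped end conditions give two more equations: 2h_0·σ_0 + h_0·σ_1 = 6(Δ_0 - S'(1)) = -44 and h_3·σ_3 + 2h_3·σ_4 = 6(S'(11) - Δ_3) = -3.
Solving the tridiagonal system: σ_0 = -4729/435, σ_1 = 1026/145, σ_2 = -891/290, σ_3 = -69/145, σ_4 = -297/580.
On [4, 6], with S_1(x) = a_1 + b_1·(x - 4) + c_1·(x - 4)² + d_1·(x - 4)³: c_1 = σ_1/2 = 513/145, d_1 = (σ_2 - σ_1)/(6h_1) = -981/1160, b_1 = Δ_1 - h_1(2σ_1 + σ_2)/6 = -201/290.

-0.8457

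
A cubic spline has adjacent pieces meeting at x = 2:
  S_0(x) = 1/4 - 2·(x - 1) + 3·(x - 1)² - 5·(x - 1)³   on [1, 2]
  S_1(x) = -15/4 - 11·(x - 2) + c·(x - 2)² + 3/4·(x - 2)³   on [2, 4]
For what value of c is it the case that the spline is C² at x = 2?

S_0''(x) = 6 - 30·(x - 1), so S_0''(2) = -24. On the right, S_1''(2) = 2c, so c = -12.

-12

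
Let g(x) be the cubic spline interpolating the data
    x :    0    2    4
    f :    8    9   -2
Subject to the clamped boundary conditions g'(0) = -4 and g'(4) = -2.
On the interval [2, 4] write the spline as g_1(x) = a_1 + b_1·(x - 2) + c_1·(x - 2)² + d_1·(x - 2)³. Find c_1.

With M_i denoting the second derivative at x_i, h_i = 2, 2, and Δ_i = (y_(i+1) − y_i)/h_i = 1/2, -11/2:
  2·M_0 + 8·M_1 + 2·M_2 = 6(Δ_1 - Δ_0) = -36
Clamped end conditions give two more equations: 2h_0·M_0 + h_0·M_1 = 6(Δ_0 - g'(0)) = 27 and h_1·M_1 + 2h_1·M_2 = 6(g'(4) - Δ_1) = 21.
Forward elimination and back-substitution give M_0 = 47/4, M_1 = -10, M_2 = 41/4.
On [2, 4], with g_1(x) = a_1 + b_1·(x - 2) + c_1·(x - 2)² + d_1·(x - 2)³: c_1 = M_1/2 = -5, d_1 = (M_2 - M_1)/(6h_1) = 27/16, b_1 = Δ_1 - h_1(2M_1 + M_2)/6 = -9/4.

-5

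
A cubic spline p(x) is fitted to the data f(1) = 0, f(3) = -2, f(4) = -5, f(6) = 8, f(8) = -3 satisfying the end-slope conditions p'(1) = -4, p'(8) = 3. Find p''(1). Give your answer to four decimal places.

8.3033

Write σ_i for p''(x_i). With h_i = 2, 1, 2, 2 and divided differences Δ_i = -1, -3, 13/2, -11/2, the continuity of p' gives the tridiagonal system
  2·σ_0 + 6·σ_1 + 1·σ_2 = 6(Δ_1 - Δ_0) = -12
  1·σ_1 + 6·σ_2 + 2·σ_3 = 6(Δ_2 - Δ_1) = 57
  2·σ_2 + 8·σ_3 + 2·σ_4 = 6(Δ_3 - Δ_2) = -72
Clamped end conditions give two more equations: 2h_0·σ_0 + h_0·σ_1 = 6(Δ_0 - p'(1)) = 18 and h_3·σ_3 + 2h_3·σ_4 = 6(p'(8) - Δ_3) = 51.
Solving the tridiagonal system: σ_0 = 1013/122, σ_1 = -464/61, σ_2 = 1039/61, σ_3 = -2293/122, σ_4 = 1351/61.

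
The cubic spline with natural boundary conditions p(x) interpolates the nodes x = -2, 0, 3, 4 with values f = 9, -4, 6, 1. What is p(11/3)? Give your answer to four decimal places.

Let m_i = p''(x_i). Step sizes h_i = 2, 3, 1; slopes of the chords Δ_i = (y_(i+1) - y_i)/h_i = -13/2, 10/3, -5.
  2·m_0 + 10·m_1 + 3·m_2 = 6(Δ_1 - Δ_0) = 59
  3·m_1 + 8·m_2 + 1·m_3 = 6(Δ_2 - Δ_1) = -50
Natural end conditions: m_0 = m_3 = 0.
Solving: m_0 = 0, m_1 = 622/71, m_2 = -677/71, m_3 = 0.
On [3, 4], p(x) = 6 - 388/213·(x - 3) - 677/142·(x - 3)² + 677/426·(x - 3)³.
With (x - 3) = 2/3: p(11/3) = 18044/5751.

3.1375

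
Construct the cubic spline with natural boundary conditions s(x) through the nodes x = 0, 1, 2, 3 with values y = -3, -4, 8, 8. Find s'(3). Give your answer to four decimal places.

Put M_i = s'' at the i-th knot. Here h = (1, 1, 1) and Δ = (-1, 12, 0), so the interior equations h_(i-1)·M_(i-1) + 2(h_(i-1)+h_i)·M_i + h_i·M_(i+1) = 6(Δ_i − Δ_(i-1)) read
  1·M_0 + 4·M_1 + 1·M_2 = 6(Δ_1 - Δ_0) = 78
  1·M_1 + 4·M_2 + 1·M_3 = 6(Δ_2 - Δ_1) = -72
Natural end conditions: M_0 = M_3 = 0.
Forward elimination and back-substitution give M_0 = 0, M_1 = 128/5, M_2 = -122/5, M_3 = 0.
On [2, 3], s'(x) = b_2 + 2c_2·(x - 2) + 3d_2·(x - 2)² with b_2 = Δ_2 - h_2(2M_2 + M_3)/6 = 122/15, c_2 = M_2/2 = -61/5, d_2 = (M_3 - M_2)/(6h_2) = 61/15. So s'(3) = -61/15.

-4.0667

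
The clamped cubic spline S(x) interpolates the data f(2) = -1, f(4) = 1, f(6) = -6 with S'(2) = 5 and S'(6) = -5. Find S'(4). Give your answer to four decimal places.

With M_i denoting the second derivative at x_i, h_i = 2, 2, and Δ_i = (y_(i+1) − y_i)/h_i = 1, -7/2:
  2·M_0 + 8·M_1 + 2·M_2 = 6(Δ_1 - Δ_0) = -27
Clamped end conditions give two more equations: 2h_0·M_0 + h_0·M_1 = 6(Δ_0 - S'(2)) = -24 and h_1·M_1 + 2h_1·M_2 = 6(S'(6) - Δ_1) = -9.
Solving: M_0 = -41/8, M_1 = -7/4, M_2 = -11/8.
On [4, 6], S'(x) = b_1 + 2c_1·(x - 4) + 3d_1·(x - 4)² with b_1 = Δ_1 - h_1(2M_1 + M_2)/6 = -15/8, c_1 = M_1/2 = -7/8, d_1 = (M_2 - M_1)/(6h_1) = 1/32. So S'(4) = -15/8.

-1.8750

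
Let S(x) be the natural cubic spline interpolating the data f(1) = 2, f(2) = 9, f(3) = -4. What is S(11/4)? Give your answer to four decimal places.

Write σ_i for S''(x_i). With h_i = 1, 1 and divided differences Δ_i = 7, -13, the continuity of S' gives the tridiagonal system
  1·σ_0 + 4·σ_1 + 1·σ_2 = 6(Δ_1 - Δ_0) = -120
Natural end conditions: σ_0 = σ_2 = 0.
Forward elimination and back-substitution give σ_0 = 0, σ_1 = -30, σ_2 = 0.
On [2, 3], S(x) = 9 - 3·(x - 2) - 15·(x - 2)² + 5·(x - 2)³.
With (x - 2) = 3/4: S(11/4) = 27/64.

0.4219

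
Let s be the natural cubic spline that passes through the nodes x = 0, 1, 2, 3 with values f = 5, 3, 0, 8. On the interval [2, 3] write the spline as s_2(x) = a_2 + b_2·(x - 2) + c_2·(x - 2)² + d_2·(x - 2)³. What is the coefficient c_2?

9

Put M_i = s'' at the i-th knot. Here h = (1, 1, 1) and Δ = (-2, -3, 8), so the interior equations h_(i-1)·M_(i-1) + 2(h_(i-1)+h_i)·M_i + h_i·M_(i+1) = 6(Δ_i − Δ_(i-1)) read
  1·M_0 + 4·M_1 + 1·M_2 = 6(Δ_1 - Δ_0) = -6
  1·M_1 + 4·M_2 + 1·M_3 = 6(Δ_2 - Δ_1) = 66
Natural end conditions: M_0 = M_3 = 0.
Forward elimination and back-substitution give M_0 = 0, M_1 = -6, M_2 = 18, M_3 = 0.
On [2, 3], with s_2(x) = a_2 + b_2·(x - 2) + c_2·(x - 2)² + d_2·(x - 2)³: c_2 = M_2/2 = 9, d_2 = (M_3 - M_2)/(6h_2) = -3, b_2 = Δ_2 - h_2(2M_2 + M_3)/6 = 2.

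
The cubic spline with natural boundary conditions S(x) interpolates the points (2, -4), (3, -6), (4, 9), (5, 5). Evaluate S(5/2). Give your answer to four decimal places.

-7.1750

With M_i denoting the second derivative at x_i, h_i = 1, 1, 1, and Δ_i = (y_(i+1) − y_i)/h_i = -2, 15, -4:
  1·M_0 + 4·M_1 + 1·M_2 = 6(Δ_1 - Δ_0) = 102
  1·M_1 + 4·M_2 + 1·M_3 = 6(Δ_2 - Δ_1) = -114
Natural end conditions: M_0 = M_3 = 0.
Solving: M_0 = 0, M_1 = 174/5, M_2 = -186/5, M_3 = 0.
On [2, 3], S(x) = -4 - 39/5·(x - 2) + 0·(x - 2)² + 29/5·(x - 2)³.
With (x - 2) = 1/2: S(5/2) = -287/40.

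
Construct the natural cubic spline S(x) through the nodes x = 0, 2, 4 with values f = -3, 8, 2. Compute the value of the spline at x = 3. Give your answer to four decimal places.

Write M_i for S''(x_i). With h_i = 2, 2 and divided differences Δ_i = 11/2, -3, the continuity of S' gives the tridiagonal system
  2·M_0 + 8·M_1 + 2·M_2 = 6(Δ_1 - Δ_0) = -51
Natural end conditions: M_0 = M_2 = 0.
Solving the tridiagonal system: M_0 = 0, M_1 = -51/8, M_2 = 0.
On [2, 4], S(x) = 8 + 5/4·(x - 2) - 51/16·(x - 2)² + 17/32·(x - 2)³.
With (x - 2) = 1: S(3) = 211/32.

6.5938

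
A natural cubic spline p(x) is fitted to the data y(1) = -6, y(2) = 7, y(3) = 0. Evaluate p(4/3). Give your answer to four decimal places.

-0.1852

Put σ_i = p'' at the i-th knot. Here h = (1, 1) and Δ = (13, -7), so the interior equations h_(i-1)·σ_(i-1) + 2(h_(i-1)+h_i)·σ_i + h_i·σ_(i+1) = 6(Δ_i − Δ_(i-1)) read
  1·σ_0 + 4·σ_1 + 1·σ_2 = 6(Δ_1 - Δ_0) = -120
Natural end conditions: σ_0 = σ_2 = 0.
Solving: σ_0 = 0, σ_1 = -30, σ_2 = 0.
On [1, 2], p(x) = -6 + 18·(x - 1) + 0·(x - 1)² - 5·(x - 1)³.
With (x - 1) = 1/3: p(4/3) = -5/27.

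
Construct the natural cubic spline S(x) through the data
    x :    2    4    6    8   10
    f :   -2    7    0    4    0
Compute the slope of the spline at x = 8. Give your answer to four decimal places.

1.2143

With M_i denoting the second derivative at x_i, h_i = 2, 2, 2, 2, and Δ_i = (y_(i+1) − y_i)/h_i = 9/2, -7/2, 2, -2:
  2·M_0 + 8·M_1 + 2·M_2 = 6(Δ_1 - Δ_0) = -48
  2·M_1 + 8·M_2 + 2·M_3 = 6(Δ_2 - Δ_1) = 33
  2·M_2 + 8·M_3 + 2·M_4 = 6(Δ_3 - Δ_2) = -24
Natural end conditions: M_0 = M_4 = 0.
Hence M_0 = 0, M_1 = -219/28, M_2 = 51/7, M_3 = -135/28, M_4 = 0.
On [8, 10], S'(x) = b_3 + 2c_3·(x - 8) + 3d_3·(x - 8)² with b_3 = Δ_3 - h_3(2M_3 + M_4)/6 = 17/14, c_3 = M_3/2 = -135/56, d_3 = (M_4 - M_3)/(6h_3) = 45/112. So S'(8) = 17/14.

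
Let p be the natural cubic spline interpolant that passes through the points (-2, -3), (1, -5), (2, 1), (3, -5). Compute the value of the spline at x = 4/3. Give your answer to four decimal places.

-2.4807

With M_i denoting the second derivative at x_i, h_i = 3, 1, 1, and Δ_i = (y_(i+1) − y_i)/h_i = -2/3, 6, -6:
  3·M_0 + 8·M_1 + 1·M_2 = 6(Δ_1 - Δ_0) = 40
  1·M_1 + 4·M_2 + 1·M_3 = 6(Δ_2 - Δ_1) = -72
Natural end conditions: M_0 = M_3 = 0.
Solving the tridiagonal system: M_0 = 0, M_1 = 232/31, M_2 = -616/31, M_3 = 0.
On [1, 2], p(x) = -5 + 634/93·(x - 1) + 116/31·(x - 1)² - 424/93·(x - 1)³.
With (x - 1) = 1/3: p(4/3) = -6229/2511.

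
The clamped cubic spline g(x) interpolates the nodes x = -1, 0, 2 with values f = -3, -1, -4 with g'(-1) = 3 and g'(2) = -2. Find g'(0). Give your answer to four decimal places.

0.5833

Write M_i for g''(x_i). With h_i = 1, 2 and divided differences Δ_i = 2, -3/2, the continuity of g' gives the tridiagonal system
  1·M_0 + 6·M_1 + 2·M_2 = 6(Δ_1 - Δ_0) = -21
Clamped end conditions give two more equations: 2h_0·M_0 + h_0·M_1 = 6(Δ_0 - g'(-1)) = -6 and h_1·M_1 + 2h_1·M_2 = 6(g'(2) - Δ_1) = -3.
Solving: M_0 = -7/6, M_1 = -11/3, M_2 = 13/12.
On [0, 2], g'(x) = b_1 + 2c_1·x + 3d_1·x² with b_1 = Δ_1 - h_1(2M_1 + M_2)/6 = 7/12, c_1 = M_1/2 = -11/6, d_1 = (M_2 - M_1)/(6h_1) = 19/48. So g'(0) = 7/12.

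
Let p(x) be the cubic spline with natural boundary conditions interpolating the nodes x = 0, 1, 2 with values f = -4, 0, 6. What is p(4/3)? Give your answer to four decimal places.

1.8148

Put σ_i = p'' at the i-th knot. Here h = (1, 1) and Δ = (4, 6), so the interior equations h_(i-1)·σ_(i-1) + 2(h_(i-1)+h_i)·σ_i + h_i·σ_(i+1) = 6(Δ_i − Δ_(i-1)) read
  1·σ_0 + 4·σ_1 + 1·σ_2 = 6(Δ_1 - Δ_0) = 12
Natural end conditions: σ_0 = σ_2 = 0.
Solving: σ_0 = 0, σ_1 = 3, σ_2 = 0.
On [1, 2], p(x) = 0 + 5·(x - 1) + 3/2·(x - 1)² - 1/2·(x - 1)³.
With (x - 1) = 1/3: p(4/3) = 49/27.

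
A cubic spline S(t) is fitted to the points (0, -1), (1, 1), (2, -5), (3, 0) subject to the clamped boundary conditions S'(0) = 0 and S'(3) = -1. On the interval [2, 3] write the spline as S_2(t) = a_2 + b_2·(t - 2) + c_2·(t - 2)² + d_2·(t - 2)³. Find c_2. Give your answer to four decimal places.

Let M_i = S''(x_i). Step sizes h_i = 1, 1, 1; slopes of the chords Δ_i = (y_(i+1) - y_i)/h_i = 2, -6, 5.
  1·M_0 + 4·M_1 + 1·M_2 = 6(Δ_1 - Δ_0) = -48
  1·M_1 + 4·M_2 + 1·M_3 = 6(Δ_2 - Δ_1) = 66
Clamped end conditions give two more equations: 2h_0·M_0 + h_0·M_1 = 6(Δ_0 - S'(0)) = 12 and h_2·M_2 + 2h_2·M_3 = 6(S'(3) - Δ_2) = -36.
Solving: M_0 = 272/15, M_1 = -364/15, M_2 = 464/15, M_3 = -502/15.
On [2, 3], with S_2(t) = a_2 + b_2·(t - 2) + c_2·(t - 2)² + d_2·(t - 2)³: c_2 = M_2/2 = 232/15, d_2 = (M_3 - M_2)/(6h_2) = -161/15, b_2 = Δ_2 - h_2(2M_2 + M_3)/6 = 4/15.

15.4667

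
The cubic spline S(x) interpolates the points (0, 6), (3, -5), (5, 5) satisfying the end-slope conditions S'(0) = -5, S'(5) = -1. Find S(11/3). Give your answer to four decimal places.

Let M_i = S''(x_i). Step sizes h_i = 3, 2; slopes of the chords Δ_i = (y_(i+1) - y_i)/h_i = -11/3, 5.
  3·M_0 + 10·M_1 + 2·M_2 = 6(Δ_1 - Δ_0) = 52
Clamped end conditions give two more equations: 2h_0·M_0 + h_0·M_1 = 6(Δ_0 - S'(0)) = 8 and h_1·M_1 + 2h_1·M_2 = 6(S'(5) - Δ_1) = -36.
Hence M_0 = -46/15, M_1 = 44/5, M_2 = -67/5.
On [3, 5], S(x) = -5 + 18/5·(x - 3) + 22/5·(x - 3)² - 37/20·(x - 3)³.
With (x - 3) = 2/3: S(11/3) = -161/135.

-1.1926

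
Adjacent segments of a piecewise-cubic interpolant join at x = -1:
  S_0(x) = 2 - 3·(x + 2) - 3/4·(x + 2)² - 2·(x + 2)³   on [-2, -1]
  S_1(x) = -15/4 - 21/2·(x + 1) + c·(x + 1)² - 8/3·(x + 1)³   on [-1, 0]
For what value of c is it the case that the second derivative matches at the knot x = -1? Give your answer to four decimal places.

-6.7500

S_0''(x) = -3/2 - 12·(x + 2), so S_0''(-1) = -27/2. On the right, S_1''(-1) = 2c, so c = -27/4.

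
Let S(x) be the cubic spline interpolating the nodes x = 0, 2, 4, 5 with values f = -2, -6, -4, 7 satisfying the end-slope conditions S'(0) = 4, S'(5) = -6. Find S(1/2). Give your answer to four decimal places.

-0.9986

Write M_i for S''(x_i). With h_i = 2, 2, 1 and divided differences Δ_i = -2, 1, 11, the continuity of S' gives the tridiagonal system
  2·M_0 + 8·M_1 + 2·M_2 = 6(Δ_1 - Δ_0) = 18
  2·M_1 + 6·M_2 + 1·M_3 = 6(Δ_2 - Δ_1) = 60
Clamped end conditions give two more equations: 2h_0·M_0 + h_0·M_1 = 6(Δ_0 - S'(0)) = -36 and h_2·M_2 + 2h_2·M_3 = 6(S'(5) - Δ_2) = -102.
Forward elimination and back-substitution give M_0 = -199/23, M_1 = -16/23, M_2 = 470/23, M_3 = -1408/23.
On [0, 2], S(x) = -2 + 4·x - 199/46·x² + 61/92·x³.
With x = 1/2: S(1/2) = -735/736.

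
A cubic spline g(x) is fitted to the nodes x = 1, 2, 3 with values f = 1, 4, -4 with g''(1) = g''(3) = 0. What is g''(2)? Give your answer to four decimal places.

-16.5000

With M_i denoting the second derivative at x_i, h_i = 1, 1, and Δ_i = (y_(i+1) − y_i)/h_i = 3, -8:
  1·M_0 + 4·M_1 + 1·M_2 = 6(Δ_1 - Δ_0) = -66
Natural end conditions: M_0 = M_2 = 0.
Solving: M_0 = 0, M_1 = -33/2, M_2 = 0.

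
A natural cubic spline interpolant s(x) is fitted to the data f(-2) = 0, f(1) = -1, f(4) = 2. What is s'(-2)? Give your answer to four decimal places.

-0.6667

Put M_i = s'' at the i-th knot. Here h = (3, 3) and Δ = (-1/3, 1), so the interior equations h_(i-1)·M_(i-1) + 2(h_(i-1)+h_i)·M_i + h_i·M_(i+1) = 6(Δ_i − Δ_(i-1)) read
  3·M_0 + 12·M_1 + 3·M_2 = 6(Δ_1 - Δ_0) = 8
Natural end conditions: M_0 = M_2 = 0.
Hence M_0 = 0, M_1 = 2/3, M_2 = 0.
On [-2, 1], s'(x) = b_0 + 2c_0·(x + 2) + 3d_0·(x + 2)² with b_0 = Δ_0 - h_0(2M_0 + M_1)/6 = -2/3, c_0 = M_0/2 = 0, d_0 = (M_1 - M_0)/(6h_0) = 1/27. So s'(-2) = -2/3.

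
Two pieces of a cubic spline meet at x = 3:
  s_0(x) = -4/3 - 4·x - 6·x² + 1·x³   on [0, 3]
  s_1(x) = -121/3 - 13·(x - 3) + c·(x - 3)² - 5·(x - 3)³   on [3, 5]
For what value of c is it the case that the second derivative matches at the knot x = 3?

s_0''(x) = -12 + 6·x, so s_0''(3) = 6. On the right, s_1''(3) = 2c, so c = 3.

3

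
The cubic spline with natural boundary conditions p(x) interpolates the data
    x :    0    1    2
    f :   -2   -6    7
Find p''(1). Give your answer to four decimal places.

25.5000

Write M_i for p''(x_i). With h_i = 1, 1 and divided differences Δ_i = -4, 13, the continuity of p' gives the tridiagonal system
  1·M_0 + 4·M_1 + 1·M_2 = 6(Δ_1 - Δ_0) = 102
Natural end conditions: M_0 = M_2 = 0.
Forward elimination and back-substitution give M_0 = 0, M_1 = 51/2, M_2 = 0.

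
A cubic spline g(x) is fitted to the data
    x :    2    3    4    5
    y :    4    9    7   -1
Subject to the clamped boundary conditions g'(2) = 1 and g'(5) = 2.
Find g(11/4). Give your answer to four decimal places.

7.6656

Let M_i = g''(x_i). Step sizes h_i = 1, 1, 1; slopes of the chords Δ_i = (y_(i+1) - y_i)/h_i = 5, -2, -8.
  1·M_0 + 4·M_1 + 1·M_2 = 6(Δ_1 - Δ_0) = -42
  1·M_1 + 4·M_2 + 1·M_3 = 6(Δ_2 - Δ_1) = -36
Clamped end conditions give two more equations: 2h_0·M_0 + h_0·M_1 = 6(Δ_0 - g'(2)) = 24 and h_2·M_2 + 2h_2·M_3 = 6(g'(5) - Δ_2) = 60.
Hence M_0 = 262/15, M_1 = -164/15, M_2 = -236/15, M_3 = 568/15.
On [2, 3], g(x) = 4 + 1·(x - 2) + 131/15·(x - 2)² - 71/15·(x - 2)³.
With (x - 2) = 3/4: g(11/4) = 2453/320.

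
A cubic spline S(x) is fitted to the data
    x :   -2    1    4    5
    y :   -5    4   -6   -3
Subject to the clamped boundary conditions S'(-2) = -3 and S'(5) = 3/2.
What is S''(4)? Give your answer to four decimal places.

8.8065

With σ_i denoting the second derivative at x_i, h_i = 3, 3, 1, and Δ_i = (y_(i+1) − y_i)/h_i = 3, -10/3, 3:
  3·σ_0 + 12·σ_1 + 3·σ_2 = 6(Δ_1 - Δ_0) = -38
  3·σ_1 + 8·σ_2 + 1·σ_3 = 6(Δ_2 - Δ_1) = 38
Clamped end conditions give two more equations: 2h_0·σ_0 + h_0·σ_1 = 6(Δ_0 - S'(-2)) = 36 and h_2·σ_2 + 2h_2·σ_3 = 6(S'(5) - Δ_2) = -9.
Solving the tridiagonal system: σ_0 = 923/93, σ_1 = -730/93, σ_2 = 273/31, σ_3 = -276/31.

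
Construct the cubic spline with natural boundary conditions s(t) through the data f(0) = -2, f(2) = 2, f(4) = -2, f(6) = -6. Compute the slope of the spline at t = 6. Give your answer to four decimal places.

-1.7333

Let σ_i = s''(x_i). Step sizes h_i = 2, 2, 2; slopes of the chords Δ_i = (y_(i+1) - y_i)/h_i = 2, -2, -2.
  2·σ_0 + 8·σ_1 + 2·σ_2 = 6(Δ_1 - Δ_0) = -24
  2·σ_1 + 8·σ_2 + 2·σ_3 = 6(Δ_2 - Δ_1) = 0
Natural end conditions: σ_0 = σ_3 = 0.
Forward elimination and back-substitution give σ_0 = 0, σ_1 = -16/5, σ_2 = 4/5, σ_3 = 0.
On [4, 6], s'(t) = b_2 + 2c_2·(t - 4) + 3d_2·(t - 4)² with b_2 = Δ_2 - h_2(2σ_2 + σ_3)/6 = -38/15, c_2 = σ_2/2 = 2/5, d_2 = (σ_3 - σ_2)/(6h_2) = -1/15. So s'(6) = -26/15.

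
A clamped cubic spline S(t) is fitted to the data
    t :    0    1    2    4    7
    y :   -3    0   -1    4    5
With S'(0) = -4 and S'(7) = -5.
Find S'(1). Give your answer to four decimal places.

Write M_i for S''(x_i). With h_i = 1, 1, 2, 3 and divided differences Δ_i = 3, -1, 5/2, 1/3, the continuity of S' gives the tridiagonal system
  1·M_0 + 4·M_1 + 1·M_2 = 6(Δ_1 - Δ_0) = -24
  1·M_1 + 6·M_2 + 2·M_3 = 6(Δ_2 - Δ_1) = 21
  2·M_2 + 10·M_3 + 3·M_4 = 6(Δ_3 - Δ_2) = -13
Clamped end conditions give two more equations: 2h_0·M_0 + h_0·M_1 = 6(Δ_0 - S'(0)) = 42 and h_3·M_3 + 2h_3·M_4 = 6(S'(7) - Δ_3) = -32.
Forward elimination and back-substitution give M_0 = 5893/208, M_1 = -1525/104, M_2 = 1315/208, M_3 = -59/52, M_4 = -1487/312.
On [1, 2], S'(t) = b_1 + 2c_1·(t - 1) + 3d_1·(t - 1)² with b_1 = Δ_1 - h_1(2M_1 + M_2)/6 = 1179/416, c_1 = M_1/2 = -1525/208, d_1 = (M_2 - M_1)/(6h_1) = 1455/416. So S'(1) = 1179/416.

2.8341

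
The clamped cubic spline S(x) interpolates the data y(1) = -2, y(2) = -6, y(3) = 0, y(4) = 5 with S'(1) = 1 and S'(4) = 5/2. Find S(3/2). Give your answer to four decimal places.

Let m_i = S''(x_i). Step sizes h_i = 1, 1, 1; slopes of the chords Δ_i = (y_(i+1) - y_i)/h_i = -4, 6, 5.
  1·m_0 + 4·m_1 + 1·m_2 = 6(Δ_1 - Δ_0) = 60
  1·m_1 + 4·m_2 + 1·m_3 = 6(Δ_2 - Δ_1) = -6
Clamped end conditions give two more equations: 2h_0·m_0 + h_0·m_1 = 6(Δ_0 - S'(1)) = -30 and h_2·m_2 + 2h_2·m_3 = 6(S'(4) - Δ_2) = -15.
Solving: m_0 = -133/5, m_1 = 116/5, m_2 = -31/5, m_3 = -22/5.
On [1, 2], S(x) = -2 + 1·(x - 1) - 133/10·(x - 1)² + 83/10·(x - 1)³.
With (x - 1) = 1/2: S(3/2) = -303/80.

-3.7875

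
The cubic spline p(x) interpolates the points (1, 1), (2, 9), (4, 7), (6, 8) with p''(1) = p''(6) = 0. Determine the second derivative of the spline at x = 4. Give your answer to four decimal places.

3.6818

Write M_i for p''(x_i). With h_i = 1, 2, 2 and divided differences Δ_i = 8, -1, 1/2, the continuity of p' gives the tridiagonal system
  1·M_0 + 6·M_1 + 2·M_2 = 6(Δ_1 - Δ_0) = -54
  2·M_1 + 8·M_2 + 2·M_3 = 6(Δ_2 - Δ_1) = 9
Natural end conditions: M_0 = M_3 = 0.
Solving: M_0 = 0, M_1 = -225/22, M_2 = 81/22, M_3 = 0.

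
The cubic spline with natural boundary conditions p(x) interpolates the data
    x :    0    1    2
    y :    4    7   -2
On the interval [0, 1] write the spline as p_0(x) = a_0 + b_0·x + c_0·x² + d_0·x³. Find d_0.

-3

Let M_i = p''(x_i). Step sizes h_i = 1, 1; slopes of the chords Δ_i = (y_(i+1) - y_i)/h_i = 3, -9.
  1·M_0 + 4·M_1 + 1·M_2 = 6(Δ_1 - Δ_0) = -72
Natural end conditions: M_0 = M_2 = 0.
Forward elimination and back-substitution give M_0 = 0, M_1 = -18, M_2 = 0.
On [0, 1], with p_0(x) = a_0 + b_0·x + c_0·x² + d_0·x³: c_0 = M_0/2 = 0, d_0 = (M_1 - M_0)/(6h_0) = -3, b_0 = Δ_0 - h_0(2M_0 + M_1)/6 = 6.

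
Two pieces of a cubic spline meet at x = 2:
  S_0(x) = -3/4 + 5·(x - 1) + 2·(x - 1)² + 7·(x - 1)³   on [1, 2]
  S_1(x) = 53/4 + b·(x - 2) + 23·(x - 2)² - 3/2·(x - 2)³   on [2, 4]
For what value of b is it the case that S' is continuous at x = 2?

S_0'(x) = 5 + 4·(x - 1) + 21·(x - 1)², so S_0'(2) = 30. On the right, S_1'(2) = b, so b = 30.

30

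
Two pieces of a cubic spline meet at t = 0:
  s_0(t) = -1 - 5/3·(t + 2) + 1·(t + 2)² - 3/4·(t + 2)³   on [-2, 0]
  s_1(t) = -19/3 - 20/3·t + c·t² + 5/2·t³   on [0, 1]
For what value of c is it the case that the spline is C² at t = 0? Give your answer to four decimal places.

s_0''(t) = 2 - 9/2·(t + 2), so s_0''(0) = -7. On the right, s_1''(0) = 2c, so c = -7/2.

-3.5000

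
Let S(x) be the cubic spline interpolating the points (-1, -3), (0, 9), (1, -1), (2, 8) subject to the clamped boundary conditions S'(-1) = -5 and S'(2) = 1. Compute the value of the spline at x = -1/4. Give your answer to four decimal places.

6.4406

Write m_i for S''(x_i). With h_i = 1, 1, 1 and divided differences Δ_i = 12, -10, 9, the continuity of S' gives the tridiagonal system
  1·m_0 + 4·m_1 + 1·m_2 = 6(Δ_1 - Δ_0) = -132
  1·m_1 + 4·m_2 + 1·m_3 = 6(Δ_2 - Δ_1) = 114
Clamped end conditions give two more equations: 2h_0·m_0 + h_0·m_1 = 6(Δ_0 - S'(-1)) = 102 and h_2·m_2 + 2h_2·m_3 = 6(S'(2) - Δ_2) = -48.
Hence m_0 = 428/5, m_1 = -346/5, m_2 = 296/5, m_3 = -268/5.
On [-1, 0], S(x) = -3 - 5·(x + 1) + 214/5·(x + 1)² - 129/5·(x + 1)³.
With (x + 1) = 3/4: S(-1/4) = 2061/320.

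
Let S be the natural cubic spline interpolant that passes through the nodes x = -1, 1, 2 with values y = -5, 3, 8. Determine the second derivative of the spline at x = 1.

Let σ_i = S''(x_i). Step sizes h_i = 2, 1; slopes of the chords Δ_i = (y_(i+1) - y_i)/h_i = 4, 5.
  2·σ_0 + 6·σ_1 + 1·σ_2 = 6(Δ_1 - Δ_0) = 6
Natural end conditions: σ_0 = σ_2 = 0.
Hence σ_0 = 0, σ_1 = 1, σ_2 = 0.

1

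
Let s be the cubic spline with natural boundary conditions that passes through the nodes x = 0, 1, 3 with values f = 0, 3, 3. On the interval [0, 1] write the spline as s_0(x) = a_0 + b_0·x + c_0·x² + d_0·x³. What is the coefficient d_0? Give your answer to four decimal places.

Write m_i for s''(x_i). With h_i = 1, 2 and divided differences Δ_i = 3, 0, the continuity of s' gives the tridiagonal system
  1·m_0 + 6·m_1 + 2·m_2 = 6(Δ_1 - Δ_0) = -18
Natural end conditions: m_0 = m_2 = 0.
Forward elimination and back-substitution give m_0 = 0, m_1 = -3, m_2 = 0.
On [0, 1], with s_0(x) = a_0 + b_0·x + c_0·x² + d_0·x³: c_0 = m_0/2 = 0, d_0 = (m_1 - m_0)/(6h_0) = -1/2, b_0 = Δ_0 - h_0(2m_0 + m_1)/6 = 7/2.

-0.5000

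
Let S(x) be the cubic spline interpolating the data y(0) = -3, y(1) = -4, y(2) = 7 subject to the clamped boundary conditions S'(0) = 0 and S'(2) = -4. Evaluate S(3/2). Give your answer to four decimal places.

Write m_i for S''(x_i). With h_i = 1, 1 and divided differences Δ_i = -1, 11, the continuity of S' gives the tridiagonal system
  1·m_0 + 4·m_1 + 1·m_2 = 6(Δ_1 - Δ_0) = 72
Clamped end conditions give two more equations: 2h_0·m_0 + h_0·m_1 = 6(Δ_0 - S'(0)) = -6 and h_1·m_1 + 2h_1·m_2 = 6(S'(2) - Δ_1) = -90.
Forward elimination and back-substitution give m_0 = -23, m_1 = 40, m_2 = -65.
On [1, 2], S(x) = -4 + 17/2·(x - 1) + 20·(x - 1)² - 35/2·(x - 1)³.
With (x - 1) = 1/2: S(3/2) = 49/16.

3.0625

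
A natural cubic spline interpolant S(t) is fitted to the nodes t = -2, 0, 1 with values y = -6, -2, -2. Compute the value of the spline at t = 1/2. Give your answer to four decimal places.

Let m_i = S''(x_i). Step sizes h_i = 2, 1; slopes of the chords Δ_i = (y_(i+1) - y_i)/h_i = 2, 0.
  2·m_0 + 6·m_1 + 1·m_2 = 6(Δ_1 - Δ_0) = -12
Natural end conditions: m_0 = m_2 = 0.
Solving: m_0 = 0, m_1 = -2, m_2 = 0.
On [0, 1], S(t) = -2 + 2/3·t - 1·t² + 1/3·t³.
With t = 1/2: S(1/2) = -15/8.

-1.8750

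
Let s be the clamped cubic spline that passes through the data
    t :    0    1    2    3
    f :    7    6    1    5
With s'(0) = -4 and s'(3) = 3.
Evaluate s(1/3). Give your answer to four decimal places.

Let M_i = s''(x_i). Step sizes h_i = 1, 1, 1; slopes of the chords Δ_i = (y_(i+1) - y_i)/h_i = -1, -5, 4.
  1·M_0 + 4·M_1 + 1·M_2 = 6(Δ_1 - Δ_0) = -24
  1·M_1 + 4·M_2 + 1·M_3 = 6(Δ_2 - Δ_1) = 54
Clamped end conditions give two more equations: 2h_0·M_0 + h_0·M_1 = 6(Δ_0 - s'(0)) = 18 and h_2·M_2 + 2h_2·M_3 = 6(s'(3) - Δ_2) = -6.
Forward elimination and back-substitution give M_0 = 50/3, M_1 = -46/3, M_2 = 62/3, M_3 = -40/3.
On [0, 1], s(t) = 7 - 4·t + 25/3·t² - 16/3·t³.
With t = 1/3: s(1/3) = 518/81.

6.3951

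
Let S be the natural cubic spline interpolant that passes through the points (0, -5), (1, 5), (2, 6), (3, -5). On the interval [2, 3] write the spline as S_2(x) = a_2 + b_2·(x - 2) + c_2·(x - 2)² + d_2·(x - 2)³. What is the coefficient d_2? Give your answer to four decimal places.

2.6000

Write M_i for S''(x_i). With h_i = 1, 1, 1 and divided differences Δ_i = 10, 1, -11, the continuity of S' gives the tridiagonal system
  1·M_0 + 4·M_1 + 1·M_2 = 6(Δ_1 - Δ_0) = -54
  1·M_1 + 4·M_2 + 1·M_3 = 6(Δ_2 - Δ_1) = -72
Natural end conditions: M_0 = M_3 = 0.
Solving the tridiagonal system: M_0 = 0, M_1 = -48/5, M_2 = -78/5, M_3 = 0.
On [2, 3], with S_2(x) = a_2 + b_2·(x - 2) + c_2·(x - 2)² + d_2·(x - 2)³: c_2 = M_2/2 = -39/5, d_2 = (M_3 - M_2)/(6h_2) = 13/5, b_2 = Δ_2 - h_2(2M_2 + M_3)/6 = -29/5.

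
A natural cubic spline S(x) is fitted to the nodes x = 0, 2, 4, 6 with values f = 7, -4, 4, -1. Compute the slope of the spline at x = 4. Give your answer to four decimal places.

Let m_i = S''(x_i). Step sizes h_i = 2, 2, 2; slopes of the chords Δ_i = (y_(i+1) - y_i)/h_i = -11/2, 4, -5/2.
  2·m_0 + 8·m_1 + 2·m_2 = 6(Δ_1 - Δ_0) = 57
  2·m_1 + 8·m_2 + 2·m_3 = 6(Δ_2 - Δ_1) = -39
Natural end conditions: m_0 = m_3 = 0.
Forward elimination and back-substitution give m_0 = 0, m_1 = 89/10, m_2 = -71/10, m_3 = 0.
On [4, 6], S'(x) = b_2 + 2c_2·(x - 4) + 3d_2·(x - 4)² with b_2 = Δ_2 - h_2(2m_2 + m_3)/6 = 67/30, c_2 = m_2/2 = -71/20, d_2 = (m_3 - m_2)/(6h_2) = 71/120. So S'(4) = 67/30.

2.2333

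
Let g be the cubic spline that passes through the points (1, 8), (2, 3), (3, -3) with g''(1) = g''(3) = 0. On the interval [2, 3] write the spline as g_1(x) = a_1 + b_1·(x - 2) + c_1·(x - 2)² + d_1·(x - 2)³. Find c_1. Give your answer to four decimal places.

Write M_i for g''(x_i). With h_i = 1, 1 and divided differences Δ_i = -5, -6, the continuity of g' gives the tridiagonal system
  1·M_0 + 4·M_1 + 1·M_2 = 6(Δ_1 - Δ_0) = -6
Natural end conditions: M_0 = M_2 = 0.
Hence M_0 = 0, M_1 = -3/2, M_2 = 0.
On [2, 3], with g_1(x) = a_1 + b_1·(x - 2) + c_1·(x - 2)² + d_1·(x - 2)³: c_1 = M_1/2 = -3/4, d_1 = (M_2 - M_1)/(6h_1) = 1/4, b_1 = Δ_1 - h_1(2M_1 + M_2)/6 = -11/2.

-0.7500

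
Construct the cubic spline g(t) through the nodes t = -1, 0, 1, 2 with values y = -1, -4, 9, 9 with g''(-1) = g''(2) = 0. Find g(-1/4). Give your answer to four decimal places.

Put m_i = g'' at the i-th knot. Here h = (1, 1, 1) and Δ = (-3, 13, 0), so the interior equations h_(i-1)·m_(i-1) + 2(h_(i-1)+h_i)·m_i + h_i·m_(i+1) = 6(Δ_i − Δ_(i-1)) read
  1·m_0 + 4·m_1 + 1·m_2 = 6(Δ_1 - Δ_0) = 96
  1·m_1 + 4·m_2 + 1·m_3 = 6(Δ_2 - Δ_1) = -78
Natural end conditions: m_0 = m_3 = 0.
Forward elimination and back-substitution give m_0 = 0, m_1 = 154/5, m_2 = -136/5, m_3 = 0.
On [-1, 0], g(t) = -1 - 122/15·(t + 1) + 0·(t + 1)² + 77/15·(t + 1)³.
With (t + 1) = 3/4: g(-1/4) = -1579/320.

-4.9344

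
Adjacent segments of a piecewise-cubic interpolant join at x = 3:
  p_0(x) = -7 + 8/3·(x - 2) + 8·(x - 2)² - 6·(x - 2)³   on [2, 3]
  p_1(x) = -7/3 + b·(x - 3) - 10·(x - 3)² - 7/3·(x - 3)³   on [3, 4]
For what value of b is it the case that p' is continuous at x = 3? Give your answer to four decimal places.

p_0'(x) = 8/3 + 16·(x - 2) - 18·(x - 2)², so p_0'(3) = 2/3. On the right, p_1'(3) = b, so b = 2/3.

0.6667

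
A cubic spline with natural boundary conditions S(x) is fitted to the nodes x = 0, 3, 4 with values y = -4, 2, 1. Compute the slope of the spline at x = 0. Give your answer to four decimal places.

Let M_i = S''(x_i). Step sizes h_i = 3, 1; slopes of the chords Δ_i = (y_(i+1) - y_i)/h_i = 2, -1.
  3·M_0 + 8·M_1 + 1·M_2 = 6(Δ_1 - Δ_0) = -18
Natural end conditions: M_0 = M_2 = 0.
Hence M_0 = 0, M_1 = -9/4, M_2 = 0.
On [0, 3], S'(x) = b_0 + 2c_0·x + 3d_0·x² with b_0 = Δ_0 - h_0(2M_0 + M_1)/6 = 25/8, c_0 = M_0/2 = 0, d_0 = (M_1 - M_0)/(6h_0) = -1/8. So S'(0) = 25/8.

3.1250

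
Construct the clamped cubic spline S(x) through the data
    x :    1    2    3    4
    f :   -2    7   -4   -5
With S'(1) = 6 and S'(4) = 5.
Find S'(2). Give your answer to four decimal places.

-0.4667

With σ_i denoting the second derivative at x_i, h_i = 1, 1, 1, and Δ_i = (y_(i+1) − y_i)/h_i = 9, -11, -1:
  1·σ_0 + 4·σ_1 + 1·σ_2 = 6(Δ_1 - Δ_0) = -120
  1·σ_1 + 4·σ_2 + 1·σ_3 = 6(Δ_2 - Δ_1) = 60
Clamped end conditions give two more equations: 2h_0·σ_0 + h_0·σ_1 = 6(Δ_0 - S'(1)) = 18 and h_2·σ_2 + 2h_2·σ_3 = 6(S'(4) - Δ_2) = 36.
Solving the tridiagonal system: σ_0 = 464/15, σ_1 = -658/15, σ_2 = 368/15, σ_3 = 86/15.
On [2, 3], S'(x) = b_1 + 2c_1·(x - 2) + 3d_1·(x - 2)² with b_1 = Δ_1 - h_1(2σ_1 + σ_2)/6 = -7/15, c_1 = σ_1/2 = -329/15, d_1 = (σ_2 - σ_1)/(6h_1) = 57/5. So S'(2) = -7/15.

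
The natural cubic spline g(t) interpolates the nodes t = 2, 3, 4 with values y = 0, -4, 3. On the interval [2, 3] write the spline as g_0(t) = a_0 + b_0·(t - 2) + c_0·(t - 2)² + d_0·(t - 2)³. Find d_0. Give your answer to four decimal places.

Write M_i for g''(x_i). With h_i = 1, 1 and divided differences Δ_i = -4, 7, the continuity of g' gives the tridiagonal system
  1·M_0 + 4·M_1 + 1·M_2 = 6(Δ_1 - Δ_0) = 66
Natural end conditions: M_0 = M_2 = 0.
Solving: M_0 = 0, M_1 = 33/2, M_2 = 0.
On [2, 3], with g_0(t) = a_0 + b_0·(t - 2) + c_0·(t - 2)² + d_0·(t - 2)³: c_0 = M_0/2 = 0, d_0 = (M_1 - M_0)/(6h_0) = 11/4, b_0 = Δ_0 - h_0(2M_0 + M_1)/6 = -27/4.

2.7500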